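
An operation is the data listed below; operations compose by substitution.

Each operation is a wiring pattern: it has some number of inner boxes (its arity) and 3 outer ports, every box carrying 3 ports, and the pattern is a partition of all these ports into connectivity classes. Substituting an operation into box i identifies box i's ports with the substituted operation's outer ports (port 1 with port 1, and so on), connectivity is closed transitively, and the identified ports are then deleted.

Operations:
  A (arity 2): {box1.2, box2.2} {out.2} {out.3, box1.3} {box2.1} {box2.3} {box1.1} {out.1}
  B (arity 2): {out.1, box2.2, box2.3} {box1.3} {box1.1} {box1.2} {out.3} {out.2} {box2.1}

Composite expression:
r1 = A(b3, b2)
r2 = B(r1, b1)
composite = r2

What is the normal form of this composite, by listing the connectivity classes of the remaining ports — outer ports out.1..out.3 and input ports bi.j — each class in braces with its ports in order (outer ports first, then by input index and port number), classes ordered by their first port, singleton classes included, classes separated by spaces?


Treat the ports identified at B as solder joints: merge, then drop.
composing A on (b3, b2), with out.j its own outer ports: {out.1} {out.2} {out.3, b3.3} {b2.1} {b2.2, b3.2} {b2.3} {b3.1}
composing B on (b3, b2, b1), with out.j its own outer ports: {out.1, b1.2, b1.3} {out.2} {out.3} {b1.1} {b2.1} {b2.2, b3.2} {b2.3} {b3.1} {b3.3}

{out.1, b1.2, b1.3} {out.2} {out.3} {b1.1} {b2.1} {b2.2, b3.2} {b2.3} {b3.1} {b3.3}


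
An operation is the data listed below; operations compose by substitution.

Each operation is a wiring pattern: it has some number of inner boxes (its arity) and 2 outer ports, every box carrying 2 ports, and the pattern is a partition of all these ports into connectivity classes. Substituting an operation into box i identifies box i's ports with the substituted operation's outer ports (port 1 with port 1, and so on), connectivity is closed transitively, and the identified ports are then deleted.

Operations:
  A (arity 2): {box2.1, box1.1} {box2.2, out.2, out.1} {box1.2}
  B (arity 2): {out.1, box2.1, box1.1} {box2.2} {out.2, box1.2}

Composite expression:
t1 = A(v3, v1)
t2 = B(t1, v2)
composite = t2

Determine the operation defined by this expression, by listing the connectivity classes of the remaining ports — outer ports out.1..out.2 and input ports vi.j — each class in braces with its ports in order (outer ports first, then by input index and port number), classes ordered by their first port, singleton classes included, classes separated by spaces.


{out.1, out.2, v1.2, v2.1} {v1.1, v3.1} {v2.2} {v3.2}

Substituting into B glues patterns; closure does the rest.
the subtree at A composes to {out.1, out.2, v1.2} {v1.1, v3.1} {v3.2} on (v3, v1); out.j = own outer ports
the subtree at B composes to {out.1, out.2, v1.2, v2.1} {v1.1, v3.1} {v2.2} {v3.2} on (v3, v1, v2); out.j = own outer ports


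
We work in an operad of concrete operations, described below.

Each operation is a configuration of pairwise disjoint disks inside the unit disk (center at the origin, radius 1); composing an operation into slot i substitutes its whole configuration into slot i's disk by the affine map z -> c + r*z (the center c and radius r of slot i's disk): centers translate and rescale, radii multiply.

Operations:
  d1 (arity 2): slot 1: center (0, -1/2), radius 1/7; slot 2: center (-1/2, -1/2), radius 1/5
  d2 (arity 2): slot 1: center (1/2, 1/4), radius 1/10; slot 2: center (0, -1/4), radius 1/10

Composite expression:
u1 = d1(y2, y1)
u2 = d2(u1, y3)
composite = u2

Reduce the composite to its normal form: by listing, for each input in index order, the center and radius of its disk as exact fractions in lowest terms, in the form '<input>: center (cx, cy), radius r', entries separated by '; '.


Below d2, radii multiply path by path; the y-disk centers shift.
for y2, the 2-step affine chain lands on center (1/2, 1/5), radius 1/70
for y1, the 2-step affine chain lands on center (9/20, 1/5), radius 1/50
for y3, the 1-step affine chain lands on center (0, -1/4), radius 1/10

y1: center (9/20, 1/5), radius 1/50; y2: center (1/2, 1/5), radius 1/70; y3: center (0, -1/4), radius 1/10


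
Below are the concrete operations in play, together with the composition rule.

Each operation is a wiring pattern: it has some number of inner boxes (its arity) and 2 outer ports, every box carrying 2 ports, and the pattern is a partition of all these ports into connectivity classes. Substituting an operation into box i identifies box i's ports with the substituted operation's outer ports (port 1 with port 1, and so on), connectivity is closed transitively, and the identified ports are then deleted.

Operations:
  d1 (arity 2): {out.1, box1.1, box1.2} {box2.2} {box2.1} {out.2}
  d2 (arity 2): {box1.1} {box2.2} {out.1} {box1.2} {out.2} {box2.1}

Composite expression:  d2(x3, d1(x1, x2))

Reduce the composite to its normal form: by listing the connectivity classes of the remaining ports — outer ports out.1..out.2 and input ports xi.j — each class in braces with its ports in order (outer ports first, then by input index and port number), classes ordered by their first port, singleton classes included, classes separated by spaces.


After gluing at d2, chains via deleted ports link the x-ports.
through d1, on inputs (x1, x2): {out.1, x1.1, x1.2} {out.2} {x2.1} {x2.2} (out.j = stage outer ports)
through d2, on inputs (x3, x1, x2): {out.1} {out.2} {x1.1, x1.2} {x2.1} {x2.2} {x3.1} {x3.2} (out.j = stage outer ports)

{out.1} {out.2} {x1.1, x1.2} {x2.1} {x2.2} {x3.1} {x3.2}


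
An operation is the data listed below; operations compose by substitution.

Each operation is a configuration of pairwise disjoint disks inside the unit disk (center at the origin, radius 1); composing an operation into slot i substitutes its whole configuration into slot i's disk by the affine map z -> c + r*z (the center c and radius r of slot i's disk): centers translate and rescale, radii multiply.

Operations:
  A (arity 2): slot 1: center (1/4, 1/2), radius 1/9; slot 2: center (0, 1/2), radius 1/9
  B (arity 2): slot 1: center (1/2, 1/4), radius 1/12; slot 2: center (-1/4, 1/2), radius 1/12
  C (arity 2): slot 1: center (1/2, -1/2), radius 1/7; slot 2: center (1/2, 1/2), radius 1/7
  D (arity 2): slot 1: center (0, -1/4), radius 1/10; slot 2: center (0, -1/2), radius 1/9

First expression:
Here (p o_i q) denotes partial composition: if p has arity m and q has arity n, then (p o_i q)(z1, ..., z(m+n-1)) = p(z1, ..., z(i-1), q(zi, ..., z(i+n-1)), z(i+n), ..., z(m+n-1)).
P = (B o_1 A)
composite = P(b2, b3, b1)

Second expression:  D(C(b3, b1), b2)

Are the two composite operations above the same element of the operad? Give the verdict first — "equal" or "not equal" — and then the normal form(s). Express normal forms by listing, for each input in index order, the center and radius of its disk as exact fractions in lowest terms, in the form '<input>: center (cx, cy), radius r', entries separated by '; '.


The first composite normalizes to b1: center (-1/4, 1/2), radius 1/12; b2: center (25/48, 7/24), radius 1/108; b3: center (1/2, 7/24), radius 1/108
The second composite normalizes to b1: center (1/20, -1/5), radius 1/70; b2: center (0, -1/2), radius 1/9; b3: center (1/20, -3/10), radius 1/70
No match — not equal.

not equal — first b1: center (-1/4, 1/2), radius 1/12; b2: center (25/48, 7/24), radius 1/108; b3: center (1/2, 7/24), radius 1/108, second b1: center (1/20, -1/5), radius 1/70; b2: center (0, -1/2), radius 1/9; b3: center (1/20, -3/10), radius 1/70


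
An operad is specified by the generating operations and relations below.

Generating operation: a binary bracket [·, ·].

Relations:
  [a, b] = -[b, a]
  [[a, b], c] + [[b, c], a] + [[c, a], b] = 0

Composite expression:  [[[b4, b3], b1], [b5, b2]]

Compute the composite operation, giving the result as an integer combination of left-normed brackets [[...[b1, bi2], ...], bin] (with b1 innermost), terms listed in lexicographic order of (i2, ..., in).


-[[[[b1, b3], b4], b2], b5] + [[[[b1, b3], b4], b5], b2] + [[[[b1, b4], b3], b2], b5] - [[[[b1, b4], b3], b5], b2]

In the tensor algebra, words opening b1 carry the b1-anchored form.
Composite bracket: [[[b4, b3], b1], [b5, b2]]
Expanding via [a, b] = ab - ba: 16 signed words (2^4 = 16).
Words beginning with b1 determine it all:
  b1b3b4b2b5 appears with sign -1, giving the term -[[[[b1, b3], b4], b2], b5]
  b1b3b4b5b2 appears with sign +1, giving the term +[[[[b1, b3], b4], b5], b2]
  b1b4b3b2b5 appears with sign +1, giving the term +[[[[b1, b4], b3], b2], b5]
  b1b4b3b5b2 appears with sign -1, giving the term -[[[[b1, b4], b3], b5], b2]


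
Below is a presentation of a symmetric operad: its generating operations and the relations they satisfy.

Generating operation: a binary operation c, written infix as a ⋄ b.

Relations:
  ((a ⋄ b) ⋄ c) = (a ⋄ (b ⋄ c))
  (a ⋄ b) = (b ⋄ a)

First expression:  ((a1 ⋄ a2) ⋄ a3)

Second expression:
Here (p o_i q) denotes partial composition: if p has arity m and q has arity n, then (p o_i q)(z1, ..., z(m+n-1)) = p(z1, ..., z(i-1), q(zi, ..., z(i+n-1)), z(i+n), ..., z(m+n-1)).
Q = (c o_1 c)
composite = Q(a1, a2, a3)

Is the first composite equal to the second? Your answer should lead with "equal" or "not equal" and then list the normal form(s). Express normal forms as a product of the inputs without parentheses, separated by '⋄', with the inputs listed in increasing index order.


equal: each reduces to a1 ⋄ a2 ⋄ a3

The first composite normalizes to a1 ⋄ a2 ⋄ a3
The second composite normalizes to a1 ⋄ a2 ⋄ a3
Both agree, so they are equal.


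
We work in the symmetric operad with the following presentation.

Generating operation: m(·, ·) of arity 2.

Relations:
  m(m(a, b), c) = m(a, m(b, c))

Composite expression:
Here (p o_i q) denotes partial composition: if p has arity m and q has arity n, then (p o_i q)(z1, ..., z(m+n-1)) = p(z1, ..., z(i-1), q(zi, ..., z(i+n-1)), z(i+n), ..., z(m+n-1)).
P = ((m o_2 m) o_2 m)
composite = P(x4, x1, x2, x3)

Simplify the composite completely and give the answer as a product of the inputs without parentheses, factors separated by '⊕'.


x4 ⊕ x1 ⊕ x2 ⊕ x3


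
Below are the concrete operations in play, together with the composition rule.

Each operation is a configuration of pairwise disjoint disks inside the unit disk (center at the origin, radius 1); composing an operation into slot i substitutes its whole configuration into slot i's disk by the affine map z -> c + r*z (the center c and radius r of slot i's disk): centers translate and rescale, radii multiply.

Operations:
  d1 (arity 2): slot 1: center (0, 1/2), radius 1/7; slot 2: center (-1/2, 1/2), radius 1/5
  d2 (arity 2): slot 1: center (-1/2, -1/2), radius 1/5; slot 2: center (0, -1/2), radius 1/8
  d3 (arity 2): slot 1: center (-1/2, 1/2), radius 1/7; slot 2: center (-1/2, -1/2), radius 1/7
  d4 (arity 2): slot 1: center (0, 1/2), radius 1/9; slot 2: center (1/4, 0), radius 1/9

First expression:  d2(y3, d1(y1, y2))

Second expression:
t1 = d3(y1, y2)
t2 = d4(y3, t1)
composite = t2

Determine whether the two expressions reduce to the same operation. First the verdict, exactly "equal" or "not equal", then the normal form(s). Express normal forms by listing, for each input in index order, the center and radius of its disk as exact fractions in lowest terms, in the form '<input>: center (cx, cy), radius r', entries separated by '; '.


not equal; first: y1: center (0, -7/16), radius 1/56; y2: center (-1/16, -7/16), radius 1/40; y3: center (-1/2, -1/2), radius 1/5; second: y1: center (7/36, 1/18), radius 1/63; y2: center (7/36, -1/18), radius 1/63; y3: center (0, 1/2), radius 1/9


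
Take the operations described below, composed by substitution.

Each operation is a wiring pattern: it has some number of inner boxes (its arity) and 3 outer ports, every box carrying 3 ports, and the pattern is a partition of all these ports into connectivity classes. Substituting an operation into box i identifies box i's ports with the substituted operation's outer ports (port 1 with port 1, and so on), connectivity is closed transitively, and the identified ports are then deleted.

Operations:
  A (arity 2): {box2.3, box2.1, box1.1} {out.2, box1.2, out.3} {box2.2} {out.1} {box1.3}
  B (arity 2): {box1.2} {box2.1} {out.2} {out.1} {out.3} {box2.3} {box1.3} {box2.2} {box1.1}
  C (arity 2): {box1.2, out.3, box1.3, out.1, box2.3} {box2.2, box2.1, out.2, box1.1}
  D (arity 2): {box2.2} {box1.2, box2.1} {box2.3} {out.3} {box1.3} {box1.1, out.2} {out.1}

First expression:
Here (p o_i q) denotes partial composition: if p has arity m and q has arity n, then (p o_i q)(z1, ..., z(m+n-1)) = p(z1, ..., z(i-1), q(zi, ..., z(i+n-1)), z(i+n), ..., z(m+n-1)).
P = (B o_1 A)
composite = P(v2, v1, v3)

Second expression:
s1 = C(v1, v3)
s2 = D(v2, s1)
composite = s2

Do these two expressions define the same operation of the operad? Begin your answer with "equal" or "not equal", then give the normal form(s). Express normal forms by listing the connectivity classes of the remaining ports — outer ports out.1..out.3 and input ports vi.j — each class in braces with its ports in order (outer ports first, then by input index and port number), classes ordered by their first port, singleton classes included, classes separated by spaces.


not equal: they reduce to {out.1} {out.2} {out.3} {v1.1, v1.3, v2.1} {v1.2} {v2.2} {v2.3} {v3.1} {v3.2} {v3.3} and {out.1} {out.2, v2.1} {out.3} {v1.1, v3.1, v3.2} {v1.2, v1.3, v2.2, v3.3} {v2.3}

Reducing the first expression gives {out.1} {out.2} {out.3} {v1.1, v1.3, v2.1} {v1.2} {v2.2} {v2.3} {v3.1} {v3.2} {v3.3}
Reducing the second expression gives {out.1} {out.2, v2.1} {out.3} {v1.1, v3.1, v3.2} {v1.2, v1.3, v2.2, v3.3} {v2.3}
Distinct normal forms: not equal.


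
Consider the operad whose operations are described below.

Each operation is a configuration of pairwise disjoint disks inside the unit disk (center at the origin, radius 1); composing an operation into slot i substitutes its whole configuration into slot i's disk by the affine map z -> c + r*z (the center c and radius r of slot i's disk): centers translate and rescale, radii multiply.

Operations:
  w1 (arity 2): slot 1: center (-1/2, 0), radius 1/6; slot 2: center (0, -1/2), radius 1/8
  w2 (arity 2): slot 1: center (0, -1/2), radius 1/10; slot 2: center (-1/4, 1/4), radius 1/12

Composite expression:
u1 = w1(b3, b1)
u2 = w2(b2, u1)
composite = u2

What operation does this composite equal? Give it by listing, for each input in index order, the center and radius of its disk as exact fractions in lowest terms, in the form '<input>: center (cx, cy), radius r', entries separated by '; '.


b1: center (-1/4, 5/24), radius 1/96; b2: center (0, -1/2), radius 1/10; b3: center (-7/24, 1/4), radius 1/72

Nesting under w2 composes maps z -> c + r*z down each b-path.
b2: after 1 affine step, its disk has center (0, -1/2), radius 1/10
b3: after 2 affine steps, its disk has center (-7/24, 1/4), radius 1/72
b1: after 2 affine steps, its disk has center (-1/4, 5/24), radius 1/96


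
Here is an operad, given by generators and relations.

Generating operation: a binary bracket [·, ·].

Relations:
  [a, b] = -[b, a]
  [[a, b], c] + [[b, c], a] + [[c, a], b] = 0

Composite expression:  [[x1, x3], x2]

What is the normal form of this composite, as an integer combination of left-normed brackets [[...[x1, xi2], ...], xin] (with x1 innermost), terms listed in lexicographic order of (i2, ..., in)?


[[x1, x3], x2]

Expand each bracket as ab - ba; the x1-initial words give the coefficients.
Composite bracket: [[x1, x3], x2]
Full expansion: 4 signed words from ab - ba (2^2 = 4).
The x1-initial words carry the normal form:
  x1x3x2 (sign +1) contributes +[[x1, x3], x2]


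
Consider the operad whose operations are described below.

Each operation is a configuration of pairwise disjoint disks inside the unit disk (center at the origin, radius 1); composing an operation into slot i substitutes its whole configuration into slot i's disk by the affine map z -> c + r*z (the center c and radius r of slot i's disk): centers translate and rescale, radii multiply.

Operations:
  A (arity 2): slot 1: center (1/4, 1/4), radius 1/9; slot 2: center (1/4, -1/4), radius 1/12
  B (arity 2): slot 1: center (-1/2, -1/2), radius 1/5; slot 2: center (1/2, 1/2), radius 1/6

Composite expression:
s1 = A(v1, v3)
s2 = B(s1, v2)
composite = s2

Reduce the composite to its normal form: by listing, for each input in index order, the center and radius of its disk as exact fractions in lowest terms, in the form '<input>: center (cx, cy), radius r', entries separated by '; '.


Affine substitution under B: radii multiply and v-centers shift.
tracing v1 down its 2-map path: center (-9/20, -9/20), radius 1/45
tracing v3 down its 2-map path: center (-9/20, -11/20), radius 1/60
tracing v2 down its 1-map path: center (1/2, 1/2), radius 1/6

v1: center (-9/20, -9/20), radius 1/45; v2: center (1/2, 1/2), radius 1/6; v3: center (-9/20, -11/20), radius 1/60


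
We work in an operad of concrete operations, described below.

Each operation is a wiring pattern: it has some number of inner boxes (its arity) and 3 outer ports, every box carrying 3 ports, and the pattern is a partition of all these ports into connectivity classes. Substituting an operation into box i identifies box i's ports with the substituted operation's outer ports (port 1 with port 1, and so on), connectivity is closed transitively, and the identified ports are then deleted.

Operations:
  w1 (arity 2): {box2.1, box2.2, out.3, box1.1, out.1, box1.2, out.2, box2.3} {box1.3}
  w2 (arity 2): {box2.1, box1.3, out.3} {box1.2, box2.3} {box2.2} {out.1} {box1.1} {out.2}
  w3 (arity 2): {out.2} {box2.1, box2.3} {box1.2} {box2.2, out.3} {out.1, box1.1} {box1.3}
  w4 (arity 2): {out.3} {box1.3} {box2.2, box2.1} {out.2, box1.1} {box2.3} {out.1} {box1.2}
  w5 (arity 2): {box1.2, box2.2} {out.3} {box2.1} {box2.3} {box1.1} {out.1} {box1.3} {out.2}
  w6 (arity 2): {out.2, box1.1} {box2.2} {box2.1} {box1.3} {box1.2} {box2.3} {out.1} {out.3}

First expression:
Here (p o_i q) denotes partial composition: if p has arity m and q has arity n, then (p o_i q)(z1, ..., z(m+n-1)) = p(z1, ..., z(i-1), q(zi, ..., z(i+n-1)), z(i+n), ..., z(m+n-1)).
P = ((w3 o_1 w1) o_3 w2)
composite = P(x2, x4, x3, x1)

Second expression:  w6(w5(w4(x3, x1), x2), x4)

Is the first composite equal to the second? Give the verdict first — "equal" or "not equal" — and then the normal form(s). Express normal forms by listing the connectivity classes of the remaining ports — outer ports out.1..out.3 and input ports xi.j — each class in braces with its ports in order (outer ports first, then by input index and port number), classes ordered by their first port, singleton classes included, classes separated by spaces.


not equal: they reduce to {out.1, x2.1, x2.2, x4.1, x4.2, x4.3} {out.2} {out.3} {x1.1, x3.3} {x1.2} {x1.3, x3.2} {x2.3} {x3.1} and {out.1} {out.2} {out.3} {x1.1, x1.2} {x1.3} {x2.1} {x2.2, x3.1} {x2.3} {x3.2} {x3.3} {x4.1} {x4.2} {x4.3}


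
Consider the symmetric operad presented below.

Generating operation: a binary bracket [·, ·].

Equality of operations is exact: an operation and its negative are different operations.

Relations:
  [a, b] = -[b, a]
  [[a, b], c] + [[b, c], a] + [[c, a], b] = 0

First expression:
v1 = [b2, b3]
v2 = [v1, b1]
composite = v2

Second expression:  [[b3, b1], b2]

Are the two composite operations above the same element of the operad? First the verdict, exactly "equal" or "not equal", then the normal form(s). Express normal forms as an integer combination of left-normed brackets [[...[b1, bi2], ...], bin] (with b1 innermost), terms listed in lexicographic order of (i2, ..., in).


The first expression reduces to -[[b1, b2], b3] + [[b1, b3], b2]
The second expression reduces to -[[b1, b3], b2]
The normal forms differ: not equal.

not equal: they reduce to -[[b1, b2], b3] + [[b1, b3], b2] and -[[b1, b3], b2]


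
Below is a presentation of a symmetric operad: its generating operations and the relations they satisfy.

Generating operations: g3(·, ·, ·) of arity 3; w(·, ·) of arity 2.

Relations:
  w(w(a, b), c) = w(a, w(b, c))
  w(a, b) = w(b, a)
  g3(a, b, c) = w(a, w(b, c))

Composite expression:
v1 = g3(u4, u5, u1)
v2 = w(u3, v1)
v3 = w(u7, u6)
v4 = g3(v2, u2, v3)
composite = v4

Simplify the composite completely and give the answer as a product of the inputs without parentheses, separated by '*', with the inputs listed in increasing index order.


u1 * u2 * u3 * u4 * u5 * u6 * u7

Both nesting and order wash out for g3; what remains is which u's occur.
g3(u4, u5, u1) spells out as u4 * u5 * u1
w(u3, g3(u4, u5, u1)) spells out as u3 * u4 * u5 * u1
w(u7, u6) spells out as u7 * u6
g3(w(u3, g3(u4, u5, u1)), u2, w(u7, u6)) spells out as u3 * u4 * u5 * u1 * u2 * u7 * u6
putting the inputs in ascending order: u1 * u2 * u3 * u4 * u5 * u6 * u7


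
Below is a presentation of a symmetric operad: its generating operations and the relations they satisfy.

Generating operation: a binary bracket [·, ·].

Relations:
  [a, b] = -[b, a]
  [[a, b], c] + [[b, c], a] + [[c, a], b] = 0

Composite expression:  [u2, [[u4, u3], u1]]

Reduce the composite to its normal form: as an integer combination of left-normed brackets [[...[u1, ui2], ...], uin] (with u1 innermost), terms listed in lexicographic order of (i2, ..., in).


-[[[u1, u3], u4], u2] + [[[u1, u4], u3], u2]

A multilinear Lie element is pinned by u1-initial words (u1 innermost).
Composite bracket: [u2, [[u4, u3], u1]]
Applying ab - ba throughout gives 8 signed words (2^3 = 8).
Words beginning with u1 determine it all:
  u1u3u4u2 (sign -1) contributes -[[[u1, u3], u4], u2]
  u1u4u3u2 (sign +1) contributes +[[[u1, u4], u3], u2]


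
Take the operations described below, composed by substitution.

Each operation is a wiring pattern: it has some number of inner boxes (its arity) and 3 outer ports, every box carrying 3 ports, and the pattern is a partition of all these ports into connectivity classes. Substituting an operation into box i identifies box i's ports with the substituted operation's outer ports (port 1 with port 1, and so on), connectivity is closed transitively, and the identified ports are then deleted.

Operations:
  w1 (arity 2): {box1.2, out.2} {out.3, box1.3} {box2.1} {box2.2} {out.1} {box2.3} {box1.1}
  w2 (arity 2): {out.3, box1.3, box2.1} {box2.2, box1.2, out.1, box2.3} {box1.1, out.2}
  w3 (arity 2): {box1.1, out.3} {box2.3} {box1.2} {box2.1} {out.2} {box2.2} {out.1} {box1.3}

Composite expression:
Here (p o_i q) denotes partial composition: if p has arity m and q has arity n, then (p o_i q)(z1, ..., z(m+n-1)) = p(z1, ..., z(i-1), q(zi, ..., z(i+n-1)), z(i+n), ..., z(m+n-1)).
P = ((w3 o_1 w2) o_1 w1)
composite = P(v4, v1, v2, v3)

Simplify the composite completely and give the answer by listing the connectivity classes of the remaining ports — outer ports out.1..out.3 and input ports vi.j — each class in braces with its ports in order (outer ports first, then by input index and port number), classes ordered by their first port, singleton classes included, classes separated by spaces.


{out.1} {out.2} {out.3, v2.2, v2.3, v4.2} {v1.1} {v1.2} {v1.3} {v2.1, v4.3} {v3.1} {v3.2} {v3.3} {v4.1}


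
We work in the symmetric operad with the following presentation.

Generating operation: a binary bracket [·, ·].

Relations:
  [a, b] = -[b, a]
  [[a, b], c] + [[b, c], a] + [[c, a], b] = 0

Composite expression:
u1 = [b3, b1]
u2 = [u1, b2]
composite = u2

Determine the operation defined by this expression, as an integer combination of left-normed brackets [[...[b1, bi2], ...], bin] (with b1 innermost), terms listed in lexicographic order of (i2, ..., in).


-[[b1, b3], b2]


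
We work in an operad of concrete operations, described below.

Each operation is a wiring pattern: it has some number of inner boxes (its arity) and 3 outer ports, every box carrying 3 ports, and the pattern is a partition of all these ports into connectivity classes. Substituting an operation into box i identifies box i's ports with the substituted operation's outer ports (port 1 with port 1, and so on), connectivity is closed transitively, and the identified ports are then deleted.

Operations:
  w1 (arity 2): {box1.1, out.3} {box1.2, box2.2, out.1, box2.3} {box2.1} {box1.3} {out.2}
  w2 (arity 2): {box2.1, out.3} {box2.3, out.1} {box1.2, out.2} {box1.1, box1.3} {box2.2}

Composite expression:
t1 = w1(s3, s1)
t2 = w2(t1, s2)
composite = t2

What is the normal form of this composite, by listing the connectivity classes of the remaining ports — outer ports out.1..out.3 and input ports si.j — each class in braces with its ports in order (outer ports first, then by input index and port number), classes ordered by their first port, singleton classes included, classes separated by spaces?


After gluing at w2, chains via deleted ports link the s-ports.
composing w1 on (s3, s1), with out.j its own outer ports: {out.1, s1.2, s1.3, s3.2} {out.2} {out.3, s3.1} {s1.1} {s3.3}
composing w2 on (s3, s1, s2), with out.j its own outer ports: {out.1, s2.3} {out.2} {out.3, s2.1} {s1.1} {s1.2, s1.3, s3.1, s3.2} {s2.2} {s3.3}

{out.1, s2.3} {out.2} {out.3, s2.1} {s1.1} {s1.2, s1.3, s3.1, s3.2} {s2.2} {s3.3}


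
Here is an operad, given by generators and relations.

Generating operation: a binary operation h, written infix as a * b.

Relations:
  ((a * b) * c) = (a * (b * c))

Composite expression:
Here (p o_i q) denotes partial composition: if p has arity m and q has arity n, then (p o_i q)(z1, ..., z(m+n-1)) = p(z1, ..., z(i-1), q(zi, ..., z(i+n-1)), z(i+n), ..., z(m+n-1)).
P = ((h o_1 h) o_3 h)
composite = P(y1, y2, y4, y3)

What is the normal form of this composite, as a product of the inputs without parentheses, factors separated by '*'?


Associativity of h dissolves the nesting; only the y-input order survives.
(y1 * y2) spells out as y1 * y2
(y4 * y3) spells out as y4 * y3
((y1 * y2) * (y4 * y3)) spells out as y1 * y2 * y4 * y3

y1 * y2 * y4 * y3


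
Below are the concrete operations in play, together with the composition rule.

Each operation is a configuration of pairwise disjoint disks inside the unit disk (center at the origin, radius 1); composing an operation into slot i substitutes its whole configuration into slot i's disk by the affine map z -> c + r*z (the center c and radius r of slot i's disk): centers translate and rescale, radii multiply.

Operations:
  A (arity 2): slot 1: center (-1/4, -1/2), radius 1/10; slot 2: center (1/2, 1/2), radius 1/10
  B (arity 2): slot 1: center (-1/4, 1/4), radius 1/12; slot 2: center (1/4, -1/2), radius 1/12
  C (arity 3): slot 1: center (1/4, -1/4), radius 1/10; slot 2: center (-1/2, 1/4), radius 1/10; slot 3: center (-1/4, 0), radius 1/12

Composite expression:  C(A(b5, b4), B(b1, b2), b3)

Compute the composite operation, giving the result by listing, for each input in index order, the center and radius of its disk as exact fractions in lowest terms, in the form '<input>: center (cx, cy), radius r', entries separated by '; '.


b1: center (-21/40, 11/40), radius 1/120; b2: center (-19/40, 1/5), radius 1/120; b3: center (-1/4, 0), radius 1/12; b4: center (3/10, -1/5), radius 1/100; b5: center (9/40, -3/10), radius 1/100

Below C, radii multiply path by path; the b-disk centers shift.
b5 passes through 2 substitutions, ending at center (9/40, -3/10), radius 1/100
b4 passes through 2 substitutions, ending at center (3/10, -1/5), radius 1/100
b1 passes through 2 substitutions, ending at center (-21/40, 11/40), radius 1/120
b2 passes through 2 substitutions, ending at center (-19/40, 1/5), radius 1/120
b3 passes through 1 substitution, ending at center (-1/4, 0), radius 1/12


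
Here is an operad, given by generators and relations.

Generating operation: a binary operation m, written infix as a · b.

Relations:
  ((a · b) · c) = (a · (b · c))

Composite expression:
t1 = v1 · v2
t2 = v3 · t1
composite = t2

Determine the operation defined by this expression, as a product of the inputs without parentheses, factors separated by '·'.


The m-tree's shape is irrelevant; the v-reading-order decides.
(v1 · v2) reduces to v1 · v2
(v3 · (v1 · v2)) reduces to v3 · v1 · v2

v3 · v1 · v2


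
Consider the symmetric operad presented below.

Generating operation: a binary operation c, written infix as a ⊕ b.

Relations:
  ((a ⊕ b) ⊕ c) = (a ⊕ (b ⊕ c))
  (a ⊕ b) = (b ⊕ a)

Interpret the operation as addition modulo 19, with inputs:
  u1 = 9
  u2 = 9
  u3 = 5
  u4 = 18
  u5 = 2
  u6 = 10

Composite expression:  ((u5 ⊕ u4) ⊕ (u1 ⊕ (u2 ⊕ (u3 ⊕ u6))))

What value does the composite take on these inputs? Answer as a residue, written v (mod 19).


15 (mod 19)

(u5 ⊕ u4) = 1
(u3 ⊕ u6) = 15
(u2 ⊕ (u3 ⊕ u6)) = 5
(u1 ⊕ (u2 ⊕ (u3 ⊕ u6))) = 14
((u5 ⊕ u4) ⊕ (u1 ⊕ (u2 ⊕ (u3 ⊕ u6)))) = 15


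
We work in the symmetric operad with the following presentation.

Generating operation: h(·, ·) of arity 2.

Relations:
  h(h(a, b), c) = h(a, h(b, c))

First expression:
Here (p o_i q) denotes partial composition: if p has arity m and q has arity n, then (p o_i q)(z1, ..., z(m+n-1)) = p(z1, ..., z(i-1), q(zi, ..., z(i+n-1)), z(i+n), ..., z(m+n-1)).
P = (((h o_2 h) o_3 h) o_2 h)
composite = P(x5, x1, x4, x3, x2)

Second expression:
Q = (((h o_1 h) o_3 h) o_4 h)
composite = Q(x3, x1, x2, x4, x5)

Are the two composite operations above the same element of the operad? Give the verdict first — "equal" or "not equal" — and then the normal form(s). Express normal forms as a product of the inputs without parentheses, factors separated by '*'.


The first composite normalizes to x5 * x1 * x4 * x3 * x2
The second composite normalizes to x3 * x1 * x2 * x4 * x5
They disagree, so not equal.

not equal — first x5 * x1 * x4 * x3 * x2, second x3 * x1 * x2 * x4 * x5


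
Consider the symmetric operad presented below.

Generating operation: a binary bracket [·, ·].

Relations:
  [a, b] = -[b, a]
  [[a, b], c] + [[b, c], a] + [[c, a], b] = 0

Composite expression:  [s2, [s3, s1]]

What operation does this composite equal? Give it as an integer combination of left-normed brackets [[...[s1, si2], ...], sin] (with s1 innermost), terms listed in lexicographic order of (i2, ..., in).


Left-normed coefficients sit on the s1-initial expansion words.
Composite bracket: [s2, [s3, s1]]
Expanding via [a, b] = ab - ba: 4 signed words (2^2 = 4).
Words beginning with s1 determine it all:
  from s1s3s2, sign +1: term +[[s1, s3], s2]

[[s1, s3], s2]


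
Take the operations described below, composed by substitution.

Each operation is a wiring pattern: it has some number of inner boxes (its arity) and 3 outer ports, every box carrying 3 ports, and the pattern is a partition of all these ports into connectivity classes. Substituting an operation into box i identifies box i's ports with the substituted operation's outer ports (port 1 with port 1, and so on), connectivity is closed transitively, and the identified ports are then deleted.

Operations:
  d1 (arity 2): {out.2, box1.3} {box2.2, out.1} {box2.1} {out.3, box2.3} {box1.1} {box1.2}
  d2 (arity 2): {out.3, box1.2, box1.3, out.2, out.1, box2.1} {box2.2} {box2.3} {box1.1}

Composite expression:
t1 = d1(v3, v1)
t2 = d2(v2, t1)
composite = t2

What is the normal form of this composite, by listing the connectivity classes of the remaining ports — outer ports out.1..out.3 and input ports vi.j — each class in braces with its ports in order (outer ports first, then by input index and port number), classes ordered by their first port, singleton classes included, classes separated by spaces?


After gluing at d2, chains via deleted ports link the v-ports.
the subtree at d1 composes to {out.1, v1.2} {out.2, v3.3} {out.3, v1.3} {v1.1} {v3.1} {v3.2} on (v3, v1); out.j = own outer ports
the subtree at d2 composes to {out.1, out.2, out.3, v1.2, v2.2, v2.3} {v1.1} {v1.3} {v2.1} {v3.1} {v3.2} {v3.3} on (v2, v3, v1); out.j = own outer ports

{out.1, out.2, out.3, v1.2, v2.2, v2.3} {v1.1} {v1.3} {v2.1} {v3.1} {v3.2} {v3.3}


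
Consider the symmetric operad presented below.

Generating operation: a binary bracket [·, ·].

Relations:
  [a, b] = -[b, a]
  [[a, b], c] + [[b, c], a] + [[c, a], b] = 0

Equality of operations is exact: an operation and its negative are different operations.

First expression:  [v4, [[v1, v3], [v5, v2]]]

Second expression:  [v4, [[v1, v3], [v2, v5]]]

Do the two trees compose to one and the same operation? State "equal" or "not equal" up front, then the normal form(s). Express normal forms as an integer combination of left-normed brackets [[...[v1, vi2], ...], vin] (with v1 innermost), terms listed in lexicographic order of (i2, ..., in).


not equal: they reduce to [[[[v1, v3], v2], v5], v4] - [[[[v1, v3], v5], v2], v4] and -[[[[v1, v3], v2], v5], v4] + [[[[v1, v3], v5], v2], v4]

The first expression reduces to [[[[v1, v3], v2], v5], v4] - [[[[v1, v3], v5], v2], v4]
The second expression reduces to -[[[[v1, v3], v2], v5], v4] + [[[[v1, v3], v5], v2], v4]
Different reductions; not equal.


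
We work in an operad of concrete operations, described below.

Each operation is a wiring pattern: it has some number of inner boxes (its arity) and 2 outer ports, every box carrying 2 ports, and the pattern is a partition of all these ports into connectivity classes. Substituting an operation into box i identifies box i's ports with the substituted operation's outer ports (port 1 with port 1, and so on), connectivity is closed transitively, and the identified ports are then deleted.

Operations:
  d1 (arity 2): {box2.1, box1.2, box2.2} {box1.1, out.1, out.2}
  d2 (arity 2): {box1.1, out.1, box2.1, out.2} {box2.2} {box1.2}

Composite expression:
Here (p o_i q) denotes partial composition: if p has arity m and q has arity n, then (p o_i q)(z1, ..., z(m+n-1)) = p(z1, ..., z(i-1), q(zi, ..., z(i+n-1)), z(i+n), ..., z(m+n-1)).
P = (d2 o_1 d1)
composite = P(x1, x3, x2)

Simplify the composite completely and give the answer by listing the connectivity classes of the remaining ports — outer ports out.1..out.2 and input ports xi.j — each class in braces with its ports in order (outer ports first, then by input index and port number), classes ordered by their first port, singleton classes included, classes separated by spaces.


{out.1, out.2, x1.1, x2.1} {x1.2, x3.1, x3.2} {x2.2}

Two ports join when wires chain via d2-identified ports.
composing d1 on (x1, x3), with out.j its own outer ports: {out.1, out.2, x1.1} {x1.2, x3.1, x3.2}
composing d2 on (x1, x3, x2), with out.j its own outer ports: {out.1, out.2, x1.1, x2.1} {x1.2, x3.1, x3.2} {x2.2}


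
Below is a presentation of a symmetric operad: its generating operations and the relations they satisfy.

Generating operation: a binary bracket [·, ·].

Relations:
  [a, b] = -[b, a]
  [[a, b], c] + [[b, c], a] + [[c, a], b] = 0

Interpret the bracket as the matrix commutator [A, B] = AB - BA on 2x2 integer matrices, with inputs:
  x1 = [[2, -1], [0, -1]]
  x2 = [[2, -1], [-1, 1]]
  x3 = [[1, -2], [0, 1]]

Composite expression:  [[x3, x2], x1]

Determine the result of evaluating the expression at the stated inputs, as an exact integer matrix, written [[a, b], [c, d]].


[[0, -10], [0, 0]]

[x3, x2] = [[2, 2], [0, -2]]
[[x3, x2], x1] = [[0, -10], [0, 0]]


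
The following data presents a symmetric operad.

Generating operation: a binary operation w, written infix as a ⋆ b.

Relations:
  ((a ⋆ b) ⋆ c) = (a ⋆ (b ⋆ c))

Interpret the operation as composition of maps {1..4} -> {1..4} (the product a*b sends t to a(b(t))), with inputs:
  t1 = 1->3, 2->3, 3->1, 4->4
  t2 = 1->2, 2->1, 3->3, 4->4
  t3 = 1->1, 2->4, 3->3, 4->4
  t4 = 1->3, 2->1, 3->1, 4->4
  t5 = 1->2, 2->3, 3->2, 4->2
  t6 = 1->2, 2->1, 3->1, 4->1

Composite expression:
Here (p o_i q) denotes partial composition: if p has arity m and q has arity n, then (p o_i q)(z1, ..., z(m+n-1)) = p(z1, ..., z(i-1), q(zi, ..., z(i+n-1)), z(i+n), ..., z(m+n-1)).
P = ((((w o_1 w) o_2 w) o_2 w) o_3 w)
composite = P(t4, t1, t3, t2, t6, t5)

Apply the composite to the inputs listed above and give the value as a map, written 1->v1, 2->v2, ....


1->4, 2->4, 3->4, 4->4


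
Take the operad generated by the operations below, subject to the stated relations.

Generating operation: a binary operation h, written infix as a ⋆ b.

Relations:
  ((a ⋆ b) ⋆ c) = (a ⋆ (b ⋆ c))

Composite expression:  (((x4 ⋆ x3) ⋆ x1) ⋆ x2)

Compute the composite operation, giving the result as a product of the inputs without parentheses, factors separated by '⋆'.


x4 ⋆ x3 ⋆ x1 ⋆ x2

The h-tree's shape is irrelevant; the x-reading-order decides.
(x4 ⋆ x3) flattens to x4 ⋆ x3
((x4 ⋆ x3) ⋆ x1) flattens to x4 ⋆ x3 ⋆ x1
(((x4 ⋆ x3) ⋆ x1) ⋆ x2) flattens to x4 ⋆ x3 ⋆ x1 ⋆ x2


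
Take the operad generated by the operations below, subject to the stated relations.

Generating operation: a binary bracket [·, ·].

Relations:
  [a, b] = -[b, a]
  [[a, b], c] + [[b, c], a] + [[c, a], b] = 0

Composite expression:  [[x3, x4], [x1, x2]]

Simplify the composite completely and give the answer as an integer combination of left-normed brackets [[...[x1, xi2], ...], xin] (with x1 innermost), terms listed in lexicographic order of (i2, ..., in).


In the tensor algebra, words opening x1 carry the x1-anchored form.
Composite bracket: [[x3, x4], [x1, x2]]
Expanding via [a, b] = ab - ba: 8 signed words (2^3 = 8).
Words beginning with x1 determine it all:
  x1x2x3x4 appears with sign -1, giving the term -[[[x1, x2], x3], x4]
  x1x2x4x3 appears with sign +1, giving the term +[[[x1, x2], x4], x3]

-[[[x1, x2], x3], x4] + [[[x1, x2], x4], x3]


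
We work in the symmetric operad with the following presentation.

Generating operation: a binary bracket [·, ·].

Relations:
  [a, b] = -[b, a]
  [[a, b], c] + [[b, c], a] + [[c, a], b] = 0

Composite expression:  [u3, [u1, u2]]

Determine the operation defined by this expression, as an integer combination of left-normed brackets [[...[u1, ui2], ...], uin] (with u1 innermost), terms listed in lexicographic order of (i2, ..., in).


-[[u1, u2], u3]

Skip Jacobi rewriting: expand, keep u1-initial words, read off terms.
Composite bracket: [u3, [u1, u2]]
Each bracket splits as ab - ba, giving 4 signed words (2^2 = 4).
Collect the words opening with u1:
  sign of u1u2u3 is -1, so it contributes -[[u1, u2], u3]


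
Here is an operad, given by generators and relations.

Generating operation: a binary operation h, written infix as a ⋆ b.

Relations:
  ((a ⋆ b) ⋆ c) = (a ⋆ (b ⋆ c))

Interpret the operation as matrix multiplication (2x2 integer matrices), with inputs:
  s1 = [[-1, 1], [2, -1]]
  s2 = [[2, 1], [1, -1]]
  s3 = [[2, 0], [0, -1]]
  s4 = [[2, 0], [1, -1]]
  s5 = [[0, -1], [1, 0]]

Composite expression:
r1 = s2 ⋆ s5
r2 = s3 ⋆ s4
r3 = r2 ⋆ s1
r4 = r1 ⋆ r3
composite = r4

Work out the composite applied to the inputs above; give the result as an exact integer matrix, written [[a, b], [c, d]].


[[-10, 8], [1, -2]]

(s2 ⋆ s5) = [[1, -2], [-1, -1]]
(s3 ⋆ s4) = [[4, 0], [-1, 1]]
((s3 ⋆ s4) ⋆ s1) = [[-4, 4], [3, -2]]
((s2 ⋆ s5) ⋆ ((s3 ⋆ s4) ⋆ s1)) = [[-10, 8], [1, -2]]


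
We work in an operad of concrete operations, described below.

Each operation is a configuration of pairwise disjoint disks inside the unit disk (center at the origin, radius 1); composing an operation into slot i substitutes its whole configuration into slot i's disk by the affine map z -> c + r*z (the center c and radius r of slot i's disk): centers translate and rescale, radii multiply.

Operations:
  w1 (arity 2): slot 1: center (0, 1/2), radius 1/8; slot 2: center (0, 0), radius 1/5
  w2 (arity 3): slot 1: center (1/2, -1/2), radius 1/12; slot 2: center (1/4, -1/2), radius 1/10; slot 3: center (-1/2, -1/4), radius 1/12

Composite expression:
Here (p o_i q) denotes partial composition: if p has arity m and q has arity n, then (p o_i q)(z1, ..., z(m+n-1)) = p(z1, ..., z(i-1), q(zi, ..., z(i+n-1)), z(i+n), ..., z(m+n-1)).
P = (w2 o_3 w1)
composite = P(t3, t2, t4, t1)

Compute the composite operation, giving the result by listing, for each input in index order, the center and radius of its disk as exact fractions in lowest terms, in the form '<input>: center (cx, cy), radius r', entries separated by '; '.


Affine substitution under w2: radii multiply and t-centers shift.
for t3, the 1-step affine chain lands on center (1/2, -1/2), radius 1/12
for t2, the 1-step affine chain lands on center (1/4, -1/2), radius 1/10
for t4, the 2-step affine chain lands on center (-1/2, -5/24), radius 1/96
for t1, the 2-step affine chain lands on center (-1/2, -1/4), radius 1/60

t1: center (-1/2, -1/4), radius 1/60; t2: center (1/4, -1/2), radius 1/10; t3: center (1/2, -1/2), radius 1/12; t4: center (-1/2, -5/24), radius 1/96
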